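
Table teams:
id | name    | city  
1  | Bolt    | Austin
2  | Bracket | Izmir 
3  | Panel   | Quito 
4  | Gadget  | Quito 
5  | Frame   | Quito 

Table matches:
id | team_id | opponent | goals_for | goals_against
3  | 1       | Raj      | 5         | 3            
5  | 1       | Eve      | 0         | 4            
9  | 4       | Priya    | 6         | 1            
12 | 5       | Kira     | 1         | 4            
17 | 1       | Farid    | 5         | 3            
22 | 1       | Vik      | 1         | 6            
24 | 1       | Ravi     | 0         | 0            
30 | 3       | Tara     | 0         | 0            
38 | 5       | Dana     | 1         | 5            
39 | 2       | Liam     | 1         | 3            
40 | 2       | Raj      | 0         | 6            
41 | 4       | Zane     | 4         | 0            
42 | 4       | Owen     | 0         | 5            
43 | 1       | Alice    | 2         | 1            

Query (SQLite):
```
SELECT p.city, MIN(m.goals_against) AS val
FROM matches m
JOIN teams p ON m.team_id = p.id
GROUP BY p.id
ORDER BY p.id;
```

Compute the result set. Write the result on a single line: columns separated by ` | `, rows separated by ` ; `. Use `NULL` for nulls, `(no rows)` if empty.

Join each matches row to its teams via team_id.
Group joined rows by teams.id; compute MIN(m.goals_against) per group.
  1: ids {3, 5, 17, 22, 24, 43} → MIN(m.goals_against)=0
  2: ids {39, 40} → MIN(m.goals_against)=3
  3: ids {30} → MIN(m.goals_against)=0
  4: ids {9, 41, 42} → MIN(m.goals_against)=0
  5: ids {12, 38} → MIN(m.goals_against)=4

Austin | 0 ; Izmir | 3 ; Quito | 0 ; Quito | 0 ; Quito | 4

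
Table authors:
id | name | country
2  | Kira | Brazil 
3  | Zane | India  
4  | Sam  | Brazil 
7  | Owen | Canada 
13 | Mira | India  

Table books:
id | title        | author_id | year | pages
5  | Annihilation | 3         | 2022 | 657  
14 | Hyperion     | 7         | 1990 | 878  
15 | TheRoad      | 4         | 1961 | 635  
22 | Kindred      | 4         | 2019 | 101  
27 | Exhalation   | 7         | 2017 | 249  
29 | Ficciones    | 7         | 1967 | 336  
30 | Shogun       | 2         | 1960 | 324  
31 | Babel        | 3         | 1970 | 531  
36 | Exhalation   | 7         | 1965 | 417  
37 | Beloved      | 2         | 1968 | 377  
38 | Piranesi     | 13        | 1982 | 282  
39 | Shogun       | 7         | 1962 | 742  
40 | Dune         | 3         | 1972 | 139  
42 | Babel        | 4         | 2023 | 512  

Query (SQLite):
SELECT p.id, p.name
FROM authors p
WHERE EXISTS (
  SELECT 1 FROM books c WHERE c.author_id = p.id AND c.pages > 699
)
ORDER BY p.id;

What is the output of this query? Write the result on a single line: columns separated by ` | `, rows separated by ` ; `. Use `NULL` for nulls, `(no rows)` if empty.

For each authors row, check whether any books with matching author_id has pages > 699.
Keep rows where that is true.

7 | Owen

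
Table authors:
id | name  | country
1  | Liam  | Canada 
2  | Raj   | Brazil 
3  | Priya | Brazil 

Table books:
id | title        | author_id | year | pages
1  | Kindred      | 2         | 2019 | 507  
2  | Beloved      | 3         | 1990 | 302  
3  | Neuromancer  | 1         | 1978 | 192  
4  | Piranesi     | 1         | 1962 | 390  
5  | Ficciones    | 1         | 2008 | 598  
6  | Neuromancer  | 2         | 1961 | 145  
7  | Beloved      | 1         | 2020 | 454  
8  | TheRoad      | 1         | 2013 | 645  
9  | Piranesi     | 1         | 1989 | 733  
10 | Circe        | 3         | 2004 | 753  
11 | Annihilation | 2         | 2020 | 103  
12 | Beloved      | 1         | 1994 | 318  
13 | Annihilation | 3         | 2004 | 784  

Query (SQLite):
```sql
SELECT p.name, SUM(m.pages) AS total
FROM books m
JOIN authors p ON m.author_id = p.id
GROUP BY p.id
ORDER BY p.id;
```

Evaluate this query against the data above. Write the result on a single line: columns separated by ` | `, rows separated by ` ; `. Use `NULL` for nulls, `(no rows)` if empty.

Liam | 3330 ; Raj | 755 ; Priya | 1839

Join each books row to its authors via author_id.
Group joined rows by authors.id; compute SUM(m.pages) per group.
  1: ids {3, 4, 5, 7, 8, 9, 12} → SUM(m.pages)=3330
  2: ids {1, 6, 11} → SUM(m.pages)=755
  3: ids {2, 10, 13} → SUM(m.pages)=1839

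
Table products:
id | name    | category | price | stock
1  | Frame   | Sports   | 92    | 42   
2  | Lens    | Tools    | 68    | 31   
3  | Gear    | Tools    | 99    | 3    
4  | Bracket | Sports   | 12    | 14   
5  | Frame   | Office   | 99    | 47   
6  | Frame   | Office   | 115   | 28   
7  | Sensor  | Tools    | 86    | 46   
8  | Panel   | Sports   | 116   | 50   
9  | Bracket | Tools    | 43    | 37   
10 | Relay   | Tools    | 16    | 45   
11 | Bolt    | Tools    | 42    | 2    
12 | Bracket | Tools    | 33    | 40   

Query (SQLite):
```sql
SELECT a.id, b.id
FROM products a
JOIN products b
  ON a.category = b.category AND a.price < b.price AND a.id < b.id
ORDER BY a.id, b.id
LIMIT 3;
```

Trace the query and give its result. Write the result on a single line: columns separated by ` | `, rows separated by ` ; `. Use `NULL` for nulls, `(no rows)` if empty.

Pairs (a,b) with same category, a.price < b.price, a.id < b.id.
category groups: Office:{5,6} Sports:{1,4,8} Tools:{2,3,7,9,10,11,12}
Ordered by (a.id, b.id); first 3.

1 | 8 ; 2 | 3 ; 2 | 7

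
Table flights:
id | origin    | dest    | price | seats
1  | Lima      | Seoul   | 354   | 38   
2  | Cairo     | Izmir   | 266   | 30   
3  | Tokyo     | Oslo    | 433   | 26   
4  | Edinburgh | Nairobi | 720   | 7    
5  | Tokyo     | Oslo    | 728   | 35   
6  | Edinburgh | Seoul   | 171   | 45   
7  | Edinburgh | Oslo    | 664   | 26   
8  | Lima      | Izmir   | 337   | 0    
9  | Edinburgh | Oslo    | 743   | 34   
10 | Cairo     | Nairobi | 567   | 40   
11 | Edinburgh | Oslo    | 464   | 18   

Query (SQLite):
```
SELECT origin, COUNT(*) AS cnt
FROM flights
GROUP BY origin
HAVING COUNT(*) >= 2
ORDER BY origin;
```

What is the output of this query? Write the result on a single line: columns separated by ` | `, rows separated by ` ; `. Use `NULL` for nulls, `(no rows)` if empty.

Partition flights by origin; compute COUNT(*) within each group.
HAVING: keep groups with count ≥ 2.
  Cairo: ids {2, 10} → COUNT(*)=2
  Edinburgh: ids {4, 6, 7, 9, 11} → COUNT(*)=5
  Lima: ids {1, 8} → COUNT(*)=2
  Tokyo: ids {3, 5} → COUNT(*)=2

Cairo | 2 ; Edinburgh | 5 ; Lima | 2 ; Tokyo | 2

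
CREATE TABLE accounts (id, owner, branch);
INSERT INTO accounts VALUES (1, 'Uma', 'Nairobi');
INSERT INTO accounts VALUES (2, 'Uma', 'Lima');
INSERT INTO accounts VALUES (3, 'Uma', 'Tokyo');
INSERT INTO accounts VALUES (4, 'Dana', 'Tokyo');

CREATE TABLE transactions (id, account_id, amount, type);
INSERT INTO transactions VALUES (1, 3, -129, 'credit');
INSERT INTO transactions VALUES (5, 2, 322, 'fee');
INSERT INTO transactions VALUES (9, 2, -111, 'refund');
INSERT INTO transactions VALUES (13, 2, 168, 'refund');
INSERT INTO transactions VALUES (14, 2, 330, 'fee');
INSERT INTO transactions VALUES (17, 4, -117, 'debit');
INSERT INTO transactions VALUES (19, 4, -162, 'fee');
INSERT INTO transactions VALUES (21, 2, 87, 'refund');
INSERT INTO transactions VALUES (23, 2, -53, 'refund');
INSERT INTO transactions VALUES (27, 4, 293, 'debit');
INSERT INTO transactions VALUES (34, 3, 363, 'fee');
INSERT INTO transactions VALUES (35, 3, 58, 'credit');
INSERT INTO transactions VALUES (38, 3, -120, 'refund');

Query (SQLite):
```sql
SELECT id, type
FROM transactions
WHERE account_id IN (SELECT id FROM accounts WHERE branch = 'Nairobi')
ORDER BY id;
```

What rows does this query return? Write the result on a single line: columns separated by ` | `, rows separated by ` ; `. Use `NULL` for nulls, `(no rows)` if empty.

Inner query: accounts.id where branch = 'Nairobi'.
Outer: keep transactions rows whose account_id is in that set.
Inner query → {1}

(no rows)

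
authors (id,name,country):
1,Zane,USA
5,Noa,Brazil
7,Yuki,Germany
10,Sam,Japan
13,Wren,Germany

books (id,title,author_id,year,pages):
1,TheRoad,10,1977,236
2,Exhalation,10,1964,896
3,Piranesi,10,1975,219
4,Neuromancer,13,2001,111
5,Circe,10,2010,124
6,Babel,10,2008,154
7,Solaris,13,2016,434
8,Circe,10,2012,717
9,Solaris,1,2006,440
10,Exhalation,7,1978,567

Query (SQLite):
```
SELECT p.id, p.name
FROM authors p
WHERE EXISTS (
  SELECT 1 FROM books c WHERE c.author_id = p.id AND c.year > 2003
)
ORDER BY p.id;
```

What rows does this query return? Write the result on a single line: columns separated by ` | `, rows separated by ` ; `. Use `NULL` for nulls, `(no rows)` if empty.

For each authors row, check whether any books with matching author_id has year > 2003.
Keep rows where that is true.

1 | Zane ; 10 | Sam ; 13 | Wren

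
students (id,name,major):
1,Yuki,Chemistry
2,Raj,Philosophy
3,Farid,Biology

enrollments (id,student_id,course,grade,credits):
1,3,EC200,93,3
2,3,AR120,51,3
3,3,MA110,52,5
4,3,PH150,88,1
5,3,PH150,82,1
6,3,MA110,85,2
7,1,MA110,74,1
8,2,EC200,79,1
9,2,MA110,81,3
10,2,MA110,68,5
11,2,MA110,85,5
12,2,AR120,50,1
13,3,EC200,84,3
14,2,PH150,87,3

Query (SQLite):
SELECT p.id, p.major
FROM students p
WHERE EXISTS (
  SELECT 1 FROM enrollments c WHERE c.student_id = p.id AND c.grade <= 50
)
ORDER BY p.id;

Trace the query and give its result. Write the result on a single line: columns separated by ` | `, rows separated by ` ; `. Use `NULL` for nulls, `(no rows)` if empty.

2 | Philosophy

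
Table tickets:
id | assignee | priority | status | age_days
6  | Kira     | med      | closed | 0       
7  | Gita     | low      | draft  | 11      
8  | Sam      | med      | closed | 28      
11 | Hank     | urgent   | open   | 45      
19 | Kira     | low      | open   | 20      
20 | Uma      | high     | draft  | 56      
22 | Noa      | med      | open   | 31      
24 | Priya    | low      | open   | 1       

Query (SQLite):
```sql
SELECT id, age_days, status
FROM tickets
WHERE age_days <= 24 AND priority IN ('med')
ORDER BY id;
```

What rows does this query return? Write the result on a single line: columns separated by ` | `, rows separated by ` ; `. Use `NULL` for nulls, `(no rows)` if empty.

age_days <= 24: ids {6, 7, 19, 24}
priority IN ('med'): ids {6, 8, 22}
Combine with AND.

6 | 0 | closed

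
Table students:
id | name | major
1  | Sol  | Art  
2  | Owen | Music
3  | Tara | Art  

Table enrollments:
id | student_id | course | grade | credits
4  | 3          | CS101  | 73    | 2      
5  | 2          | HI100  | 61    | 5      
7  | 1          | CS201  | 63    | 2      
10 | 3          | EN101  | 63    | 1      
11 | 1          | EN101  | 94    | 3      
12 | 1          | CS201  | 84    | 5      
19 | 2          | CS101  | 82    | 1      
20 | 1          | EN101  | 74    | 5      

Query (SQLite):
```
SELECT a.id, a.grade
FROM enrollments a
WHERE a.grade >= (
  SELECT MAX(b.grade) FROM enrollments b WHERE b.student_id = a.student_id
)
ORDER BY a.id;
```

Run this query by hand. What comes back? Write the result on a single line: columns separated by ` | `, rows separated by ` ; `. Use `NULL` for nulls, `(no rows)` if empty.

4 | 73 ; 11 | 94 ; 19 | 82

For each enrollments row a, compute MAX(grade) over rows sharing a.student_id.
Keep row a if a.grade >= that per-group MAX.
  student_id=1: MAX(grade) = 94
  student_id=2: MAX(grade) = 82
  student_id=3: MAX(grade) = 73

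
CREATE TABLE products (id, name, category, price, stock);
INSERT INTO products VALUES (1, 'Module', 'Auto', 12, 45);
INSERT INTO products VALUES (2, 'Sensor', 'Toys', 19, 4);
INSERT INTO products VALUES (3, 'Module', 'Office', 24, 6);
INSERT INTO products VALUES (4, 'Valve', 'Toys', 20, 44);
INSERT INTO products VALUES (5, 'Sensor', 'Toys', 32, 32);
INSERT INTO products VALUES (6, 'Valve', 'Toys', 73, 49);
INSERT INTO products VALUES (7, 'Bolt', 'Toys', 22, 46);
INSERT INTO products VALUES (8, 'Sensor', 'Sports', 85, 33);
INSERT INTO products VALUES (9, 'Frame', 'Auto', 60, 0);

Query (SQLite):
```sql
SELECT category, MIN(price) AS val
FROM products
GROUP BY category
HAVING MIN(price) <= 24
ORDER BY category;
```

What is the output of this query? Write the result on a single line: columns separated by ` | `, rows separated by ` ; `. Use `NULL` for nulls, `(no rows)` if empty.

Auto | 12 ; Office | 24 ; Toys | 19

Partition products by category; compute MIN(price) within each group.
HAVING: keep groups where MIN(price) <= 24.
  Auto: ids {1, 9} → MIN(price)=12
  Office: ids {3} → MIN(price)=24
  Sports: ids {8} → MIN(price)=85
  Toys: ids {2, 4, 5, 6, 7} → MIN(price)=19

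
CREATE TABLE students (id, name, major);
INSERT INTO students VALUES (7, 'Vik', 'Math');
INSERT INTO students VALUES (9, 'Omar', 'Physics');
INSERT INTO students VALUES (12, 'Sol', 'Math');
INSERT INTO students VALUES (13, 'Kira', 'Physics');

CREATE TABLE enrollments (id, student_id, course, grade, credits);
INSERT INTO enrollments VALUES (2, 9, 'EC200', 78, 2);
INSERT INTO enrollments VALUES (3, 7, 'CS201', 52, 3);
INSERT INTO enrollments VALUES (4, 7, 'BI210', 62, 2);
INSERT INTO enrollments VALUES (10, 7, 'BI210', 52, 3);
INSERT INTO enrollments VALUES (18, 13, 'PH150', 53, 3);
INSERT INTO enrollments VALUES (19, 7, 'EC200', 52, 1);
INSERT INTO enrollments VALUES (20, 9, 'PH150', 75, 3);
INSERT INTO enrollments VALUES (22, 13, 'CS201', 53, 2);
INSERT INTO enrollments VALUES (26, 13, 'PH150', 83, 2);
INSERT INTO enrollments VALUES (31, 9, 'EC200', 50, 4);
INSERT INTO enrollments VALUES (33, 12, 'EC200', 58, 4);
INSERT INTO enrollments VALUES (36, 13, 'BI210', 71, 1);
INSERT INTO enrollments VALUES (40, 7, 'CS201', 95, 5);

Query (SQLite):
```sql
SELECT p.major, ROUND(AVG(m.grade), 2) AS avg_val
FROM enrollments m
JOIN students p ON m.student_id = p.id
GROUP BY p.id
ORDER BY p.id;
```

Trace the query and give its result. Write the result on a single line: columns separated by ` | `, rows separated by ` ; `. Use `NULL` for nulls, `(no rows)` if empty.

Join each enrollments row to its students via student_id.
Group joined rows by students.id; compute ROUND(AVG(m.grade), 2) per group.
  7: ids {3, 4, 10, 19, 40} → ROUND(AVG(m.grade), 2)=62.6
  9: ids {2, 20, 31} → ROUND(AVG(m.grade), 2)=67.67
  12: ids {33} → ROUND(AVG(m.grade), 2)=58
  13: ids {18, 22, 26, 36} → ROUND(AVG(m.grade), 2)=65

Math | 62.6 ; Physics | 67.67 ; Math | 58 ; Physics | 65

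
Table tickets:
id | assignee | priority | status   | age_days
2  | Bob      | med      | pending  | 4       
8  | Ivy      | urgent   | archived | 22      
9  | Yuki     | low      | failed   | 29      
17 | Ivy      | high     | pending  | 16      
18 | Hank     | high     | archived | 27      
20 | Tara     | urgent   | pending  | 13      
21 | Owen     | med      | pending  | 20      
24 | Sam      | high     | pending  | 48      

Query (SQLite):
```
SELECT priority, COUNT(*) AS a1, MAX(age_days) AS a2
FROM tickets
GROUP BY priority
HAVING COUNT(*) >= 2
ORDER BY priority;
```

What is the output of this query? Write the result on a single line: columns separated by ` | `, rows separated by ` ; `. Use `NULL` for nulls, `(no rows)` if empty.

Group tickets by priority.
Per group compute: COUNT(*), MAX(age_days).
HAVING: drop groups with fewer than 2 rows.
  high: ids {17, 18, 24} → COUNT(*)=3, MAX(age_days)=48
  low: ids {9} → COUNT(*)=1, MAX(age_days)=29
  med: ids {2, 21} → COUNT(*)=2, MAX(age_days)=20
  urgent: ids {8, 20} → COUNT(*)=2, MAX(age_days)=22

high | 3 | 48 ; med | 2 | 20 ; urgent | 2 | 22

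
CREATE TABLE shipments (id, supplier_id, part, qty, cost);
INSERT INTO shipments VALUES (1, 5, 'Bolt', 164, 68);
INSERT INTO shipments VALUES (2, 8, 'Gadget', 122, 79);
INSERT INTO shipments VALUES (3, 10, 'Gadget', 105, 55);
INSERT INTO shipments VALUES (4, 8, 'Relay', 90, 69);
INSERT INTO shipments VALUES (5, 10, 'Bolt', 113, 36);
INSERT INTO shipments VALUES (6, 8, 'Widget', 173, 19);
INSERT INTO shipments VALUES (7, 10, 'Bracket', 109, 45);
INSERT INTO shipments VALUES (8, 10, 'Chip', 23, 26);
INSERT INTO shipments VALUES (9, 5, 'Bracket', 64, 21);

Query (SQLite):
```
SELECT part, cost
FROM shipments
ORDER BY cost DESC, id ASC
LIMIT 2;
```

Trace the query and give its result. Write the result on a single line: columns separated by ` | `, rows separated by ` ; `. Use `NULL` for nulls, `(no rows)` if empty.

Gadget | 79 ; Relay | 69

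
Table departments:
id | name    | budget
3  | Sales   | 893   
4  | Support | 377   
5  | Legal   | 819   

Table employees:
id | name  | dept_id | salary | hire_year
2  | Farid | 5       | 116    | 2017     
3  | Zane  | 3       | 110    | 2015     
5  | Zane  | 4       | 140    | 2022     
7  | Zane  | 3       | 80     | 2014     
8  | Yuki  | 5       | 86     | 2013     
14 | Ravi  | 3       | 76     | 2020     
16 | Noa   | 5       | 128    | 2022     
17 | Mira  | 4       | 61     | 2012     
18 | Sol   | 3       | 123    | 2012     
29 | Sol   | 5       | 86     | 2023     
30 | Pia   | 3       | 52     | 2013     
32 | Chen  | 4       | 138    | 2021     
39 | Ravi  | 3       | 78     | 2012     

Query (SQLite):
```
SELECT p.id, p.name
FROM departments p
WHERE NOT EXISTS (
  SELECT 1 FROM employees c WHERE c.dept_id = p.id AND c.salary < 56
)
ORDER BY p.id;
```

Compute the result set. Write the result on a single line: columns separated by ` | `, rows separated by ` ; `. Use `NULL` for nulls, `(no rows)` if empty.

4 | Support ; 5 | Legal

For each departments row, check whether any employees with matching dept_id has salary < 56.
Keep rows where that is false.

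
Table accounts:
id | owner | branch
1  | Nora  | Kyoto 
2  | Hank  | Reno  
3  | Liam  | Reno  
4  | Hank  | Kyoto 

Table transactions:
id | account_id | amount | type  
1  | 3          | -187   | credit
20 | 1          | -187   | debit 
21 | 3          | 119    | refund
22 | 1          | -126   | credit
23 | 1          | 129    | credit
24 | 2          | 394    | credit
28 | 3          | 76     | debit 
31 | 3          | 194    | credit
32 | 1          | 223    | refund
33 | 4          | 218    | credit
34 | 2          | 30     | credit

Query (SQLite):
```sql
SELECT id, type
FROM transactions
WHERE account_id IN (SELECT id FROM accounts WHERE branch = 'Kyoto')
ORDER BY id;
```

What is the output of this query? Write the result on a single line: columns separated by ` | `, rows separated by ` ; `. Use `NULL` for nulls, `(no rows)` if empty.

20 | debit ; 22 | credit ; 23 | credit ; 32 | refund ; 33 | credit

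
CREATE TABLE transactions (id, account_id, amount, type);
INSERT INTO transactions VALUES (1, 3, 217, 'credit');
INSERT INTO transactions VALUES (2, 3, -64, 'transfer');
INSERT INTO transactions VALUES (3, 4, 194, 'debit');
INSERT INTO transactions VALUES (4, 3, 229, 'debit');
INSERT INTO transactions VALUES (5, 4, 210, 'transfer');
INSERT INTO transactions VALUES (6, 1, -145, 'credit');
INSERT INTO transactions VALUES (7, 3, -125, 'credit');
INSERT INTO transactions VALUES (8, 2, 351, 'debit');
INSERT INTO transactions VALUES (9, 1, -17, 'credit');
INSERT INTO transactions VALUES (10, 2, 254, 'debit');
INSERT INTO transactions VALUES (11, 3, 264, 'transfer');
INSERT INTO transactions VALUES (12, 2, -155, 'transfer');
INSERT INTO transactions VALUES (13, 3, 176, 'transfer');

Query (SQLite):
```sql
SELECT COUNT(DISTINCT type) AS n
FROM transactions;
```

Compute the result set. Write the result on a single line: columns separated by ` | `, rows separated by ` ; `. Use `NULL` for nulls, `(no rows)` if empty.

3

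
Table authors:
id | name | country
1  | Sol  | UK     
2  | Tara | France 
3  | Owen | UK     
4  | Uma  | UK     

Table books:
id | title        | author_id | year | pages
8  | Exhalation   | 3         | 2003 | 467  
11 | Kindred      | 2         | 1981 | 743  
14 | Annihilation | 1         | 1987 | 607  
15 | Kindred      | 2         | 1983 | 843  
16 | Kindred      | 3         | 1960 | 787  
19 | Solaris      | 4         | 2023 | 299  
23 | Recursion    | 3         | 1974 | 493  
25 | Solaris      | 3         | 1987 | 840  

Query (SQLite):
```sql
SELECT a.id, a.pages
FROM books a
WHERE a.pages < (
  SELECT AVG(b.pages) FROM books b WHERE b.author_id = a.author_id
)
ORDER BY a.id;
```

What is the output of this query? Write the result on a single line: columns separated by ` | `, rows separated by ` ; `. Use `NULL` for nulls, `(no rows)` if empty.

For each books row a, compute AVG(pages) over rows sharing a.author_id.
Keep row a if a.pages < that per-group AVG.
  author_id=1: AVG(pages) = 607.0
  author_id=2: AVG(pages) = 793.0
  author_id=3: AVG(pages) = 646.75
  author_id=4: AVG(pages) = 299.0

8 | 467 ; 11 | 743 ; 23 | 493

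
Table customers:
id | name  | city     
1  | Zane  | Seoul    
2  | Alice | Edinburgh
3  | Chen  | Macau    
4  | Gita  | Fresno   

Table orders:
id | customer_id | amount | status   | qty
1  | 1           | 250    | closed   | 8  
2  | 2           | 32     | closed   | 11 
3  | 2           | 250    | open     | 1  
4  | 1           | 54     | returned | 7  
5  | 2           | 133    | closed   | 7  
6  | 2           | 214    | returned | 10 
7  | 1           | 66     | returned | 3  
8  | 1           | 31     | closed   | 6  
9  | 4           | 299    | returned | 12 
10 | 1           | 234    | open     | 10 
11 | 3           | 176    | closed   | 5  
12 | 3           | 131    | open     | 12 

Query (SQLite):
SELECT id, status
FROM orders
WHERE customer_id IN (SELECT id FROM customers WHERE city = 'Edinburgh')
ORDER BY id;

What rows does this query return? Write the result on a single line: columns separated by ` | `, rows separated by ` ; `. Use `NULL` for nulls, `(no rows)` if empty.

Inner query: customers.id where city = 'Edinburgh'.
Outer: keep orders rows whose customer_id is in that set.
Inner query → {2}

2 | closed ; 3 | open ; 5 | closed ; 6 | returned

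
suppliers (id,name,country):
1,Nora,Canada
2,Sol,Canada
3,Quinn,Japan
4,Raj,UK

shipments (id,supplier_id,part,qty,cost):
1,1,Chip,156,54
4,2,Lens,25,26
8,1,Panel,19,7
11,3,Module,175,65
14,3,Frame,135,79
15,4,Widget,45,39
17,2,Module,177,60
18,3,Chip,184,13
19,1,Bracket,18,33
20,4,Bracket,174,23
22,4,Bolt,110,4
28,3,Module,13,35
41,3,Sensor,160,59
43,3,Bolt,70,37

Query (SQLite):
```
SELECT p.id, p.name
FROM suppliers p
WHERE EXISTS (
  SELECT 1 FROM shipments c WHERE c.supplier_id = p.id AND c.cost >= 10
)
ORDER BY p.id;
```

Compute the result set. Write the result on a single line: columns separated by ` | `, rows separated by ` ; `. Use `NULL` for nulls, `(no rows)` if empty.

1 | Nora ; 2 | Sol ; 3 | Quinn ; 4 | Raj

For each suppliers row, check whether any shipments with matching supplier_id has cost >= 10.
Keep rows where that is true.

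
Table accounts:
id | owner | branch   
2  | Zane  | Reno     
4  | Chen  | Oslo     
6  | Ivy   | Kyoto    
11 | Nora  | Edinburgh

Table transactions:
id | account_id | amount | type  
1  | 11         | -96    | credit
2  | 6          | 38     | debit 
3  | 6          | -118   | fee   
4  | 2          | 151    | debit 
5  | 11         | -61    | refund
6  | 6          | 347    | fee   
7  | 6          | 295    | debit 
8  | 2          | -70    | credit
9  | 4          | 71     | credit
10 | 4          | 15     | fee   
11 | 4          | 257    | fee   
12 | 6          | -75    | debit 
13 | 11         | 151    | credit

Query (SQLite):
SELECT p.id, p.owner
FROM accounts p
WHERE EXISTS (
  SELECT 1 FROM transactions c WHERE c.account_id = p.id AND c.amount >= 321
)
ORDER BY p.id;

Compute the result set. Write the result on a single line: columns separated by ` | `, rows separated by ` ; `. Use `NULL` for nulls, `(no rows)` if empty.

For each accounts row, check whether any transactions with matching account_id has amount >= 321.
Keep rows where that is true.

6 | Ivy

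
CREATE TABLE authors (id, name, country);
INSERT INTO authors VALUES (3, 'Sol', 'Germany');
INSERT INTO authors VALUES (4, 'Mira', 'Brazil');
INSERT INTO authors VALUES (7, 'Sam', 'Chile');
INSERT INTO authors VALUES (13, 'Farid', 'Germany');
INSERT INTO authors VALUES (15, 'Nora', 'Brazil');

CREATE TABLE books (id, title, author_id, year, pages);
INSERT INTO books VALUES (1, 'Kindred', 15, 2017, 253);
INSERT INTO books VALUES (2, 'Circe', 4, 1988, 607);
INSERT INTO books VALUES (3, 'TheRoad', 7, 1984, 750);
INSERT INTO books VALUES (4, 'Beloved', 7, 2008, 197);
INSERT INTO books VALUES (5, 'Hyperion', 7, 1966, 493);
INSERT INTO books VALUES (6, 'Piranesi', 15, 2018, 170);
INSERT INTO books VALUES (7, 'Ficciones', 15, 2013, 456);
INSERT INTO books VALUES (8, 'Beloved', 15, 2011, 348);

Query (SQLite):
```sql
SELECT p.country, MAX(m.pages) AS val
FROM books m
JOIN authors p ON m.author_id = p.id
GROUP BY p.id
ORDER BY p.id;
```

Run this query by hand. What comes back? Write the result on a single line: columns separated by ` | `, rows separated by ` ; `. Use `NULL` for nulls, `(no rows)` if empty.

Brazil | 607 ; Chile | 750 ; Brazil | 456

Join each books row to its authors via author_id.
Group joined rows by authors.id; compute MAX(m.pages) per group.
  4: ids {2} → MAX(m.pages)=607
  7: ids {3, 4, 5} → MAX(m.pages)=750
  15: ids {1, 6, 7, 8} → MAX(m.pages)=456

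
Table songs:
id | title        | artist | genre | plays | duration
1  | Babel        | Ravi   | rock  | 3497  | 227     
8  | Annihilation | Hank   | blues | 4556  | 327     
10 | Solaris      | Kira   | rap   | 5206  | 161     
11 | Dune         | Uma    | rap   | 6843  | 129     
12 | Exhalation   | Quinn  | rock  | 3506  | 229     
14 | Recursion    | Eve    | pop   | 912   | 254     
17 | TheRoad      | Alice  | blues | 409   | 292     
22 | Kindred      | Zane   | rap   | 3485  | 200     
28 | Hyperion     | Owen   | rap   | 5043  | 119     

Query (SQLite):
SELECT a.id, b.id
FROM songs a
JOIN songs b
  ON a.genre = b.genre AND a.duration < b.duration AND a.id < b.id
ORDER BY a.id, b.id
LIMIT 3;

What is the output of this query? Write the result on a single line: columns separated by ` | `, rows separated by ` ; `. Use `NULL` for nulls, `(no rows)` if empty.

Pairs (a,b) with same genre, a.duration < b.duration, a.id < b.id.
genre groups: blues:{8,17} pop:{14} rap:{10,11,22,28} rock:{1,12}
Ordered by (a.id, b.id); first 3.

1 | 12 ; 10 | 22 ; 11 | 22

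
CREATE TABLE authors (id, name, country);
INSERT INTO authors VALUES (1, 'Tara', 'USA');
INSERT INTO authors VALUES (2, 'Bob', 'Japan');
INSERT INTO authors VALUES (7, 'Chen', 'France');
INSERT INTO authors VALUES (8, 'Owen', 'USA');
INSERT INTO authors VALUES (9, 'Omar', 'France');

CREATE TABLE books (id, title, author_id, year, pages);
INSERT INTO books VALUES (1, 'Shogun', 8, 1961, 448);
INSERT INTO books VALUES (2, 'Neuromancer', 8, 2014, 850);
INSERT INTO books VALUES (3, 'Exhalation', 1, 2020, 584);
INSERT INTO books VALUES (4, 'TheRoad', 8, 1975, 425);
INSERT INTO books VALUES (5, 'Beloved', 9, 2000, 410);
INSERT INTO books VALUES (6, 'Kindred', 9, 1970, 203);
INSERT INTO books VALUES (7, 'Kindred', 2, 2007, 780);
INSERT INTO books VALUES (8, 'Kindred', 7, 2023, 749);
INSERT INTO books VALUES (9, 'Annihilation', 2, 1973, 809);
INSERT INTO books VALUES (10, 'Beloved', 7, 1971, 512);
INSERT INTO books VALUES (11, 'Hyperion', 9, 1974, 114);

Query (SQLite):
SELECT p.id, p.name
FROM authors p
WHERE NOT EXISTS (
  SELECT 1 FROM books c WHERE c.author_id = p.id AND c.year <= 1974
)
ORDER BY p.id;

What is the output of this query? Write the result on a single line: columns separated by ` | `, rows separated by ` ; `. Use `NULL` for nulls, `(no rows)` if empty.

1 | Tara

For each authors row, check whether any books with matching author_id has year <= 1974.
Keep rows where that is false.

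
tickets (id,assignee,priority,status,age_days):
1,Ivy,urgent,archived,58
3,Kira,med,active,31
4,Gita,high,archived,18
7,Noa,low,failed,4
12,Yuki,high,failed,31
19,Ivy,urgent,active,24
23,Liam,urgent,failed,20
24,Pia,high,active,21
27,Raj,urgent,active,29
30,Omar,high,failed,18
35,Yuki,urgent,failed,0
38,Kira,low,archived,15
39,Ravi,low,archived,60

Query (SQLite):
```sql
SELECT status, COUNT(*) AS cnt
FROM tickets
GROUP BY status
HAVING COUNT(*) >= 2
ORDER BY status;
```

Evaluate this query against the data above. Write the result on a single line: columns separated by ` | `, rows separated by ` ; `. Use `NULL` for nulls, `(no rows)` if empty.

active | 4 ; archived | 4 ; failed | 5

Partition tickets by status; compute COUNT(*) within each group.
HAVING: keep groups with count ≥ 2.
  active: ids {3, 19, 24, 27} → COUNT(*)=4
  archived: ids {1, 4, 38, 39} → COUNT(*)=4
  failed: ids {7, 12, 23, 30, 35} → COUNT(*)=5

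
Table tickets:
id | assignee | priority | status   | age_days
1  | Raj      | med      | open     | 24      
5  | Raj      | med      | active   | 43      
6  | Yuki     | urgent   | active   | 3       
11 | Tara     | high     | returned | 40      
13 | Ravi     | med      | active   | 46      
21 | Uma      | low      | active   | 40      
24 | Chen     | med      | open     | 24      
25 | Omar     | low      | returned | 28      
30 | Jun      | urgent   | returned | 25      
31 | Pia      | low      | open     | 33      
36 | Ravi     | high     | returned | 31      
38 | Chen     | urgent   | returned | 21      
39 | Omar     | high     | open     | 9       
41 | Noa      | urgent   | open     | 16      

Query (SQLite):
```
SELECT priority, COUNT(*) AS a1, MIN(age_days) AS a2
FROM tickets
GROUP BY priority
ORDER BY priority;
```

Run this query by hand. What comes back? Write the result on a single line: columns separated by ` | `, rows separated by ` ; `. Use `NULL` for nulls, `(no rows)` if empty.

high | 3 | 9 ; low | 3 | 28 ; med | 4 | 24 ; urgent | 4 | 3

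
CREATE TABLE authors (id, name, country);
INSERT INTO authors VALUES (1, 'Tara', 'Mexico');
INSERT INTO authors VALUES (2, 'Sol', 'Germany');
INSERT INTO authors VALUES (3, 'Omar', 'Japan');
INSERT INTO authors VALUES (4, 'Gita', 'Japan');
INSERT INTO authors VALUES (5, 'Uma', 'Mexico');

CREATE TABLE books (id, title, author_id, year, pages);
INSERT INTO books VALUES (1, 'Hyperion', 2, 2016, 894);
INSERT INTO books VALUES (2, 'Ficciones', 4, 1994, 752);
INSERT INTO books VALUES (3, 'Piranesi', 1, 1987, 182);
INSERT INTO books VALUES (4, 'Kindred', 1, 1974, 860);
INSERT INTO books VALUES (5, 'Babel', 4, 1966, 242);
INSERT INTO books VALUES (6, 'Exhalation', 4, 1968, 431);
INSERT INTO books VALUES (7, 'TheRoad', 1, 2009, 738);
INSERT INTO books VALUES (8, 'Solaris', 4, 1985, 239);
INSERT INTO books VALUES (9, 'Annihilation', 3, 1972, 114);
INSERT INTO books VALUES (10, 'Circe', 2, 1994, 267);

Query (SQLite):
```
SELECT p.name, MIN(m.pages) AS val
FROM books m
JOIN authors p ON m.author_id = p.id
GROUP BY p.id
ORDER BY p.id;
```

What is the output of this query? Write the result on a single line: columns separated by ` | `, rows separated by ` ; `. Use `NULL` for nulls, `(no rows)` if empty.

Join each books row to its authors via author_id.
Group joined rows by authors.id; compute MIN(m.pages) per group.
  1: ids {3, 4, 7} → MIN(m.pages)=182
  2: ids {1, 10} → MIN(m.pages)=267
  3: ids {9} → MIN(m.pages)=114
  4: ids {2, 5, 6, 8} → MIN(m.pages)=239

Tara | 182 ; Sol | 267 ; Omar | 114 ; Gita | 239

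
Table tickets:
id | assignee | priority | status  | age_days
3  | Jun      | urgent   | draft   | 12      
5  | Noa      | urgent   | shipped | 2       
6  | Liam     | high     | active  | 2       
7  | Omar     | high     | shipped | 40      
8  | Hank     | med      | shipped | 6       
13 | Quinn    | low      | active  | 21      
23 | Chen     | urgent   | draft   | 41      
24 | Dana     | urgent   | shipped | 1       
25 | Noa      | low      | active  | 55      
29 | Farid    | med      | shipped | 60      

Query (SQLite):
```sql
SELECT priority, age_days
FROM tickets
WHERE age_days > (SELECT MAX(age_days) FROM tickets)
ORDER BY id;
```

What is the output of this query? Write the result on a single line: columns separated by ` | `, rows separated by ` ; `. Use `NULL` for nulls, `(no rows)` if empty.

Scalar subquery: MAX(age_days) over all tickets rows = 60.
Keep rows where age_days > that value.

(no rows)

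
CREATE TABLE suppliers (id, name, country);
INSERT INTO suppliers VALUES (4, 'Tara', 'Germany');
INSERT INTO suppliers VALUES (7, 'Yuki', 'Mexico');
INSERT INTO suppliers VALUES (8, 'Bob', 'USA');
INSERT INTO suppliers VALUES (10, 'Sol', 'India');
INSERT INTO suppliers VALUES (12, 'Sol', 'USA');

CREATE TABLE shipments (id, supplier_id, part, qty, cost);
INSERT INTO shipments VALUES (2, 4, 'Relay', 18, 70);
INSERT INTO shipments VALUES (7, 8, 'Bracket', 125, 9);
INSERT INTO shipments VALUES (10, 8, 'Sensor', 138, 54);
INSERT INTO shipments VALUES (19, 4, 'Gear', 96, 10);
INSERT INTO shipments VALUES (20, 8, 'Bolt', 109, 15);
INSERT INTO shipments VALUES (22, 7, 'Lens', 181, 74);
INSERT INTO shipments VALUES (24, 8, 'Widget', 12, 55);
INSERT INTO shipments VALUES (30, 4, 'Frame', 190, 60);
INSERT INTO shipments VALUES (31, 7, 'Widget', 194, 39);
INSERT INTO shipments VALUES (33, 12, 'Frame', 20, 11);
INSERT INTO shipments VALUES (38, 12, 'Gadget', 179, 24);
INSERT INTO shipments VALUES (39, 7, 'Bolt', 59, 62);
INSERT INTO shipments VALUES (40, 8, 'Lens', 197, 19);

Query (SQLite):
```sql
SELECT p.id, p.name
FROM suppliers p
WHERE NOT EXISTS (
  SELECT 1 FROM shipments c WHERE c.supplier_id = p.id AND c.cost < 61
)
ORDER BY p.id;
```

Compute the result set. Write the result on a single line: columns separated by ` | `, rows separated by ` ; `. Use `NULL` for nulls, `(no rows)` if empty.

10 | Sol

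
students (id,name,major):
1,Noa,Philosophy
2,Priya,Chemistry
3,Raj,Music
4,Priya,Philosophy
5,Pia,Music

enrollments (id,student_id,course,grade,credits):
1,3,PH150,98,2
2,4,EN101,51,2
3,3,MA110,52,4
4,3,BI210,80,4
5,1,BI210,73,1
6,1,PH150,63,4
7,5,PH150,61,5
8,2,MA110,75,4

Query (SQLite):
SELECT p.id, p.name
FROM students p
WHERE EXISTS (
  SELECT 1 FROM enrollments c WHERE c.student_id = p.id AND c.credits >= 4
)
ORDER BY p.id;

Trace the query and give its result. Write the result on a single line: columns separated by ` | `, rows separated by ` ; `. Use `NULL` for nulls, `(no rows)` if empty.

For each students row, check whether any enrollments with matching student_id has credits >= 4.
Keep rows where that is true.

1 | Noa ; 2 | Priya ; 3 | Raj ; 5 | Pia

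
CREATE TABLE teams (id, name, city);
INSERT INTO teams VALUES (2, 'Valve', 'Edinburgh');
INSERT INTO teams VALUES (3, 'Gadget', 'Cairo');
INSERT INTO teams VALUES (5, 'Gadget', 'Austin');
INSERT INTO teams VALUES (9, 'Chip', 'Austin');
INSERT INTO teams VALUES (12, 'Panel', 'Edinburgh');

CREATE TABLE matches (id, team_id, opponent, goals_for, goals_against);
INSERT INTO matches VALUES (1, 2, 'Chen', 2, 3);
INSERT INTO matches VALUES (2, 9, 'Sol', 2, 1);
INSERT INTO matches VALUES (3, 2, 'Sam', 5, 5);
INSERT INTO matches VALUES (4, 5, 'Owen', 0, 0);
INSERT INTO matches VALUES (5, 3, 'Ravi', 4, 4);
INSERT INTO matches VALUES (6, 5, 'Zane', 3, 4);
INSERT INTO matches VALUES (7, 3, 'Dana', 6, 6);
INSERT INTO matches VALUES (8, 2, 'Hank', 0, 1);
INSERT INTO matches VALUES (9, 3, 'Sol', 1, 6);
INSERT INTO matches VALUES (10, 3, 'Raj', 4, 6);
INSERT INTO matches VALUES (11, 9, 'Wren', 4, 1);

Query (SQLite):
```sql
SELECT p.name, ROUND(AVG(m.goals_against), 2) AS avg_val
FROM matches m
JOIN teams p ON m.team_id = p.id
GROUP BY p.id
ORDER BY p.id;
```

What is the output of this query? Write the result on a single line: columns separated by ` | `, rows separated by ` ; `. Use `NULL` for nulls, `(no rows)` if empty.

Valve | 3 ; Gadget | 5.5 ; Gadget | 2 ; Chip | 1

Join each matches row to its teams via team_id.
Group joined rows by teams.id; compute ROUND(AVG(m.goals_against), 2) per group.
  2: ids {1, 3, 8} → ROUND(AVG(m.goals_against), 2)=3
  3: ids {5, 7, 9, 10} → ROUND(AVG(m.goals_against), 2)=5.5
  5: ids {4, 6} → ROUND(AVG(m.goals_against), 2)=2
  9: ids {2, 11} → ROUND(AVG(m.goals_against), 2)=1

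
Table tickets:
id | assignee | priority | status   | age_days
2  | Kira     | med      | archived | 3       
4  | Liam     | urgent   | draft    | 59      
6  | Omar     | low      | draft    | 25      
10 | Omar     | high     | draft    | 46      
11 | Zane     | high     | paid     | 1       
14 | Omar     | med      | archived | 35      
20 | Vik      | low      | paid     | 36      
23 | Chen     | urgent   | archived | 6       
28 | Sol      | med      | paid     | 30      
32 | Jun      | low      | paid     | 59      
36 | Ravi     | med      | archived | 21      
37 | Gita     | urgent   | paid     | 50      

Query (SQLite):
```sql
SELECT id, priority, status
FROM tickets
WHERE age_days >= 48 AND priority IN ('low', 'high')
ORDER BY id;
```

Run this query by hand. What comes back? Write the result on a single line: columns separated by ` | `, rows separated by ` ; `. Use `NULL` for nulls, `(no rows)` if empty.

age_days >= 48: ids {4, 32, 37}
priority IN ('low', 'high'): ids {6, 10, 11, 20, 32}
Combine with AND.

32 | low | paid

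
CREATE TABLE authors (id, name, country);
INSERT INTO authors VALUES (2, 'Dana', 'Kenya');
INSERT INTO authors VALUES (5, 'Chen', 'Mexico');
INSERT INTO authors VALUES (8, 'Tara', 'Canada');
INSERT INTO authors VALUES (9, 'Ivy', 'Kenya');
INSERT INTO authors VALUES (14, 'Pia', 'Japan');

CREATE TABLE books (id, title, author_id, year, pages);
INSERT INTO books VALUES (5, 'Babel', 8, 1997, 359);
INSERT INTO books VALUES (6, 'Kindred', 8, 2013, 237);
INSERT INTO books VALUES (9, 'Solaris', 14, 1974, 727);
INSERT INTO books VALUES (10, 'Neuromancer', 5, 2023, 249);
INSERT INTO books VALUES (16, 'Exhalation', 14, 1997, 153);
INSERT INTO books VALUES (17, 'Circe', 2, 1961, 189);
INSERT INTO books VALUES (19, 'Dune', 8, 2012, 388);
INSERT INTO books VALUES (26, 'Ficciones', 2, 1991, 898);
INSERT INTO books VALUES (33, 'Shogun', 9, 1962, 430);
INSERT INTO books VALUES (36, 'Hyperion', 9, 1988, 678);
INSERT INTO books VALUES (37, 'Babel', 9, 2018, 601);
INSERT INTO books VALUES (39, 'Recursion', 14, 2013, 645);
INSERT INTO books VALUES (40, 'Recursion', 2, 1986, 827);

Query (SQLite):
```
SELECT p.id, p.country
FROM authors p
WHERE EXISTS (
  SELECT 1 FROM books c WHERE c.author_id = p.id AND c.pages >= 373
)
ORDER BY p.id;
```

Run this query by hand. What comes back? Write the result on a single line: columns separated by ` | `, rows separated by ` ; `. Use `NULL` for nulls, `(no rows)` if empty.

2 | Kenya ; 8 | Canada ; 9 | Kenya ; 14 | Japan

For each authors row, check whether any books with matching author_id has pages >= 373.
Keep rows where that is true.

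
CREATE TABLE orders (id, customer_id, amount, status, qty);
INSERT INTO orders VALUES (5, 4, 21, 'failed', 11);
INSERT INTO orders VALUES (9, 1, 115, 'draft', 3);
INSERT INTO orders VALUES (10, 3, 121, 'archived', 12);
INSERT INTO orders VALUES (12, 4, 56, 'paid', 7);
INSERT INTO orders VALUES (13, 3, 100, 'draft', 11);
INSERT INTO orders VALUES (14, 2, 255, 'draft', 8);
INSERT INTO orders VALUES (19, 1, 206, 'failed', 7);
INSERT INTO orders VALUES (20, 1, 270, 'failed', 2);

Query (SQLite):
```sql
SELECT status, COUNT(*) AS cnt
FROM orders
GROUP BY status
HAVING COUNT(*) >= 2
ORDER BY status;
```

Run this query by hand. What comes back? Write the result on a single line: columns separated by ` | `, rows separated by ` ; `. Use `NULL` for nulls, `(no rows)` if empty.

draft | 3 ; failed | 3

Partition orders by status; compute COUNT(*) within each group.
HAVING: keep groups with count ≥ 2.
  archived: ids {10} → COUNT(*)=1
  draft: ids {9, 13, 14} → COUNT(*)=3
  failed: ids {5, 19, 20} → COUNT(*)=3
  paid: ids {12} → COUNT(*)=1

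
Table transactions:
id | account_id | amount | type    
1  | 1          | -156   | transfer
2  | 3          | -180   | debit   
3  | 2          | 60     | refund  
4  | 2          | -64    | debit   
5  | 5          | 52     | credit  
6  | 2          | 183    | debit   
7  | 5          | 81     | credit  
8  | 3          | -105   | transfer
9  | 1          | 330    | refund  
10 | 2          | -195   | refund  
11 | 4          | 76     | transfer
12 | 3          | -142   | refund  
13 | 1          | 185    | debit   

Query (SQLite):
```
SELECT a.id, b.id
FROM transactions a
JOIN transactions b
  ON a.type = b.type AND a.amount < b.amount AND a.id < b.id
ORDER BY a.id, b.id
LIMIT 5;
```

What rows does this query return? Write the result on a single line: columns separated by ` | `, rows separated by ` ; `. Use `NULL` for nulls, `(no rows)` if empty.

Pairs (a,b) with same type, a.amount < b.amount, a.id < b.id.
type groups: credit:{5,7} debit:{2,4,6,13} refund:{3,9,10,12} transfer:{1,8,11}
Ordered by (a.id, b.id); first 5.

1 | 8 ; 1 | 11 ; 2 | 4 ; 2 | 6 ; 2 | 13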